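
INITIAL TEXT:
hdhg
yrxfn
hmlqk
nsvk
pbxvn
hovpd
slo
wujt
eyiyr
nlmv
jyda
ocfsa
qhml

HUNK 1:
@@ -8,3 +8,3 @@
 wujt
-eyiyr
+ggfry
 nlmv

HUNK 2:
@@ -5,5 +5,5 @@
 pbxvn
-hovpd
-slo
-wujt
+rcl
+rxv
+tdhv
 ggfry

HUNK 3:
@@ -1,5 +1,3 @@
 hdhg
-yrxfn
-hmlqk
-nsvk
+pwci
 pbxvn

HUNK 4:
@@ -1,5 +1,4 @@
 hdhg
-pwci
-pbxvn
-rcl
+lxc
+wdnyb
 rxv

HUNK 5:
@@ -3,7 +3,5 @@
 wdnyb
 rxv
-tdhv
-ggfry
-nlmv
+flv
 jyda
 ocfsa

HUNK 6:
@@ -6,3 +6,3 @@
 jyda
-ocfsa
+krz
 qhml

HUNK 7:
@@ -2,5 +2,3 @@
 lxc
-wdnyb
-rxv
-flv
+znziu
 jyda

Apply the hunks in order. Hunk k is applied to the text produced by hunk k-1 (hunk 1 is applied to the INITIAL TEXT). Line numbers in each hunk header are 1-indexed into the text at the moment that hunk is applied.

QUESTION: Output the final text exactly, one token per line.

Answer: hdhg
lxc
znziu
jyda
krz
qhml

Derivation:
Hunk 1: at line 8 remove [eyiyr] add [ggfry] -> 13 lines: hdhg yrxfn hmlqk nsvk pbxvn hovpd slo wujt ggfry nlmv jyda ocfsa qhml
Hunk 2: at line 5 remove [hovpd,slo,wujt] add [rcl,rxv,tdhv] -> 13 lines: hdhg yrxfn hmlqk nsvk pbxvn rcl rxv tdhv ggfry nlmv jyda ocfsa qhml
Hunk 3: at line 1 remove [yrxfn,hmlqk,nsvk] add [pwci] -> 11 lines: hdhg pwci pbxvn rcl rxv tdhv ggfry nlmv jyda ocfsa qhml
Hunk 4: at line 1 remove [pwci,pbxvn,rcl] add [lxc,wdnyb] -> 10 lines: hdhg lxc wdnyb rxv tdhv ggfry nlmv jyda ocfsa qhml
Hunk 5: at line 3 remove [tdhv,ggfry,nlmv] add [flv] -> 8 lines: hdhg lxc wdnyb rxv flv jyda ocfsa qhml
Hunk 6: at line 6 remove [ocfsa] add [krz] -> 8 lines: hdhg lxc wdnyb rxv flv jyda krz qhml
Hunk 7: at line 2 remove [wdnyb,rxv,flv] add [znziu] -> 6 lines: hdhg lxc znziu jyda krz qhml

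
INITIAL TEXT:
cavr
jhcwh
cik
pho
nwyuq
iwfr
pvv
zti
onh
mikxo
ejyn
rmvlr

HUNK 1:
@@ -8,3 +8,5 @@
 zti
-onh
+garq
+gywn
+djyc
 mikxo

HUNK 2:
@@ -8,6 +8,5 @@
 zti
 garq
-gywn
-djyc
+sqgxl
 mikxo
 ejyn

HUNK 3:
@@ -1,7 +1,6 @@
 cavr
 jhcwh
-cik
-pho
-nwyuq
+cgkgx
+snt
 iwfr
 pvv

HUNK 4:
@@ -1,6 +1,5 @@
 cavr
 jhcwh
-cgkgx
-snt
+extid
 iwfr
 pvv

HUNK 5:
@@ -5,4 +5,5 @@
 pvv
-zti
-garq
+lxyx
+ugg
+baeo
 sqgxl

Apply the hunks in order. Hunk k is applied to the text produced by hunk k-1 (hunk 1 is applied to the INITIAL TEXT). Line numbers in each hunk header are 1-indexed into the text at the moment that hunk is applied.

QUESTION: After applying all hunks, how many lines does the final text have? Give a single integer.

Hunk 1: at line 8 remove [onh] add [garq,gywn,djyc] -> 14 lines: cavr jhcwh cik pho nwyuq iwfr pvv zti garq gywn djyc mikxo ejyn rmvlr
Hunk 2: at line 8 remove [gywn,djyc] add [sqgxl] -> 13 lines: cavr jhcwh cik pho nwyuq iwfr pvv zti garq sqgxl mikxo ejyn rmvlr
Hunk 3: at line 1 remove [cik,pho,nwyuq] add [cgkgx,snt] -> 12 lines: cavr jhcwh cgkgx snt iwfr pvv zti garq sqgxl mikxo ejyn rmvlr
Hunk 4: at line 1 remove [cgkgx,snt] add [extid] -> 11 lines: cavr jhcwh extid iwfr pvv zti garq sqgxl mikxo ejyn rmvlr
Hunk 5: at line 5 remove [zti,garq] add [lxyx,ugg,baeo] -> 12 lines: cavr jhcwh extid iwfr pvv lxyx ugg baeo sqgxl mikxo ejyn rmvlr
Final line count: 12

Answer: 12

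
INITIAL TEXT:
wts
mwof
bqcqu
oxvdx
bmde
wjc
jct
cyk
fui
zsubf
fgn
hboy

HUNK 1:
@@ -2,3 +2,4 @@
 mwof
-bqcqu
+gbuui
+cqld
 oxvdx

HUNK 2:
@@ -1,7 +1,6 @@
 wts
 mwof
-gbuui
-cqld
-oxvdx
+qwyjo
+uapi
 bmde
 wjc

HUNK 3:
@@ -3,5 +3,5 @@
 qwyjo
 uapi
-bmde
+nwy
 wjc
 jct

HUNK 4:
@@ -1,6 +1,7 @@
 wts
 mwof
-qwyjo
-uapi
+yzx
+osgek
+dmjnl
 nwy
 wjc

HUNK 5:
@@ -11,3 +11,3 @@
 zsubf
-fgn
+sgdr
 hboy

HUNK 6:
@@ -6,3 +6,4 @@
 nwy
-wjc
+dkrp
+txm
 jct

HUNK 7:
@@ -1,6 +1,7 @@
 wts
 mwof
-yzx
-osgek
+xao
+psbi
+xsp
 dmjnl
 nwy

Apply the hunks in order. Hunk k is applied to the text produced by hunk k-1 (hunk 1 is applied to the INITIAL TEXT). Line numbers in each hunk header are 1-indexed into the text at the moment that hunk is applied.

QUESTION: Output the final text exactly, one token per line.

Answer: wts
mwof
xao
psbi
xsp
dmjnl
nwy
dkrp
txm
jct
cyk
fui
zsubf
sgdr
hboy

Derivation:
Hunk 1: at line 2 remove [bqcqu] add [gbuui,cqld] -> 13 lines: wts mwof gbuui cqld oxvdx bmde wjc jct cyk fui zsubf fgn hboy
Hunk 2: at line 1 remove [gbuui,cqld,oxvdx] add [qwyjo,uapi] -> 12 lines: wts mwof qwyjo uapi bmde wjc jct cyk fui zsubf fgn hboy
Hunk 3: at line 3 remove [bmde] add [nwy] -> 12 lines: wts mwof qwyjo uapi nwy wjc jct cyk fui zsubf fgn hboy
Hunk 4: at line 1 remove [qwyjo,uapi] add [yzx,osgek,dmjnl] -> 13 lines: wts mwof yzx osgek dmjnl nwy wjc jct cyk fui zsubf fgn hboy
Hunk 5: at line 11 remove [fgn] add [sgdr] -> 13 lines: wts mwof yzx osgek dmjnl nwy wjc jct cyk fui zsubf sgdr hboy
Hunk 6: at line 6 remove [wjc] add [dkrp,txm] -> 14 lines: wts mwof yzx osgek dmjnl nwy dkrp txm jct cyk fui zsubf sgdr hboy
Hunk 7: at line 1 remove [yzx,osgek] add [xao,psbi,xsp] -> 15 lines: wts mwof xao psbi xsp dmjnl nwy dkrp txm jct cyk fui zsubf sgdr hboy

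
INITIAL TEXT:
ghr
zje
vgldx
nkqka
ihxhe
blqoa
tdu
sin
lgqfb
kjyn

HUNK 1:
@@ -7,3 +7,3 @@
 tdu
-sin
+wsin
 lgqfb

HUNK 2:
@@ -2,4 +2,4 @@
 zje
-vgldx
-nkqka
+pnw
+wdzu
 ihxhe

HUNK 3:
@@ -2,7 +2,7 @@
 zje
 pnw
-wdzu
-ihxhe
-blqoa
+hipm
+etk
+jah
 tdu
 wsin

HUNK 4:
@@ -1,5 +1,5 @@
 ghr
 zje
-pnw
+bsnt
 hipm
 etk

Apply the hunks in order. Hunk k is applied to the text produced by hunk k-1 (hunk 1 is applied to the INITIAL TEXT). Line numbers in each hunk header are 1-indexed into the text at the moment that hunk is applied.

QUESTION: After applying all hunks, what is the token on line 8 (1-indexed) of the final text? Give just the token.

Answer: wsin

Derivation:
Hunk 1: at line 7 remove [sin] add [wsin] -> 10 lines: ghr zje vgldx nkqka ihxhe blqoa tdu wsin lgqfb kjyn
Hunk 2: at line 2 remove [vgldx,nkqka] add [pnw,wdzu] -> 10 lines: ghr zje pnw wdzu ihxhe blqoa tdu wsin lgqfb kjyn
Hunk 3: at line 2 remove [wdzu,ihxhe,blqoa] add [hipm,etk,jah] -> 10 lines: ghr zje pnw hipm etk jah tdu wsin lgqfb kjyn
Hunk 4: at line 1 remove [pnw] add [bsnt] -> 10 lines: ghr zje bsnt hipm etk jah tdu wsin lgqfb kjyn
Final line 8: wsin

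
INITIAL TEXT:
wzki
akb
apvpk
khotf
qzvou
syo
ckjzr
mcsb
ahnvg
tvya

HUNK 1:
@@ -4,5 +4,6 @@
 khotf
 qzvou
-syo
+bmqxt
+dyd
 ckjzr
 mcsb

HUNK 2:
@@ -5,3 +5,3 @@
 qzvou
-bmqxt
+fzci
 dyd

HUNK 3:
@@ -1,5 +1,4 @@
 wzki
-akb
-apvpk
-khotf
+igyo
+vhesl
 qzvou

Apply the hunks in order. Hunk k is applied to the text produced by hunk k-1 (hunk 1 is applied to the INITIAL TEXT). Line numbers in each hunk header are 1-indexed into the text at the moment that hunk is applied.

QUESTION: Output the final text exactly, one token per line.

Answer: wzki
igyo
vhesl
qzvou
fzci
dyd
ckjzr
mcsb
ahnvg
tvya

Derivation:
Hunk 1: at line 4 remove [syo] add [bmqxt,dyd] -> 11 lines: wzki akb apvpk khotf qzvou bmqxt dyd ckjzr mcsb ahnvg tvya
Hunk 2: at line 5 remove [bmqxt] add [fzci] -> 11 lines: wzki akb apvpk khotf qzvou fzci dyd ckjzr mcsb ahnvg tvya
Hunk 3: at line 1 remove [akb,apvpk,khotf] add [igyo,vhesl] -> 10 lines: wzki igyo vhesl qzvou fzci dyd ckjzr mcsb ahnvg tvya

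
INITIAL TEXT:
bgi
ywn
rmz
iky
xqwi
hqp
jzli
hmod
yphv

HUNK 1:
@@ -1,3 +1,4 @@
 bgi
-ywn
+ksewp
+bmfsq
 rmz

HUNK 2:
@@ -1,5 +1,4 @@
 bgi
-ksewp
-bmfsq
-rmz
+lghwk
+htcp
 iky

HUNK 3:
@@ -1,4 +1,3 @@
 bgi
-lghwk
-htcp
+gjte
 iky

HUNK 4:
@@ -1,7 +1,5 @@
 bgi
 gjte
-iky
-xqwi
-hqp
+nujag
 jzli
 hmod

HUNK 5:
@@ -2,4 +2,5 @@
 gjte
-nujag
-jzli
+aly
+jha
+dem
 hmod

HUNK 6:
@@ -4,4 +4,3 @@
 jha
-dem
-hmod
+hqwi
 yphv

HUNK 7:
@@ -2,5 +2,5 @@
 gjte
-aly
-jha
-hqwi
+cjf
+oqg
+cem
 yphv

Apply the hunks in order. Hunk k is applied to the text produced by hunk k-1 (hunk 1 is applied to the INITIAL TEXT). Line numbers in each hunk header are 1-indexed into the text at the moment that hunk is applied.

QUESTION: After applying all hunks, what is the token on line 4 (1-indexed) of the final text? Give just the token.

Hunk 1: at line 1 remove [ywn] add [ksewp,bmfsq] -> 10 lines: bgi ksewp bmfsq rmz iky xqwi hqp jzli hmod yphv
Hunk 2: at line 1 remove [ksewp,bmfsq,rmz] add [lghwk,htcp] -> 9 lines: bgi lghwk htcp iky xqwi hqp jzli hmod yphv
Hunk 3: at line 1 remove [lghwk,htcp] add [gjte] -> 8 lines: bgi gjte iky xqwi hqp jzli hmod yphv
Hunk 4: at line 1 remove [iky,xqwi,hqp] add [nujag] -> 6 lines: bgi gjte nujag jzli hmod yphv
Hunk 5: at line 2 remove [nujag,jzli] add [aly,jha,dem] -> 7 lines: bgi gjte aly jha dem hmod yphv
Hunk 6: at line 4 remove [dem,hmod] add [hqwi] -> 6 lines: bgi gjte aly jha hqwi yphv
Hunk 7: at line 2 remove [aly,jha,hqwi] add [cjf,oqg,cem] -> 6 lines: bgi gjte cjf oqg cem yphv
Final line 4: oqg

Answer: oqg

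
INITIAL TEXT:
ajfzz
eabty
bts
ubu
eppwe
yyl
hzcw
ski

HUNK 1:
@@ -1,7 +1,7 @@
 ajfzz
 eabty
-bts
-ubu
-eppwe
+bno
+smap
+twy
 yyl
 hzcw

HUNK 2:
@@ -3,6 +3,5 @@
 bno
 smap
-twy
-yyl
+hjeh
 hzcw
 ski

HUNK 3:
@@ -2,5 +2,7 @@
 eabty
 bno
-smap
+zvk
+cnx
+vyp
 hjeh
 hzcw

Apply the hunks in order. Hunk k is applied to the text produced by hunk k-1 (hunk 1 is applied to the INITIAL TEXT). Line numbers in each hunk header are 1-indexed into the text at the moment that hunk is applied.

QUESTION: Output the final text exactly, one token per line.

Answer: ajfzz
eabty
bno
zvk
cnx
vyp
hjeh
hzcw
ski

Derivation:
Hunk 1: at line 1 remove [bts,ubu,eppwe] add [bno,smap,twy] -> 8 lines: ajfzz eabty bno smap twy yyl hzcw ski
Hunk 2: at line 3 remove [twy,yyl] add [hjeh] -> 7 lines: ajfzz eabty bno smap hjeh hzcw ski
Hunk 3: at line 2 remove [smap] add [zvk,cnx,vyp] -> 9 lines: ajfzz eabty bno zvk cnx vyp hjeh hzcw ski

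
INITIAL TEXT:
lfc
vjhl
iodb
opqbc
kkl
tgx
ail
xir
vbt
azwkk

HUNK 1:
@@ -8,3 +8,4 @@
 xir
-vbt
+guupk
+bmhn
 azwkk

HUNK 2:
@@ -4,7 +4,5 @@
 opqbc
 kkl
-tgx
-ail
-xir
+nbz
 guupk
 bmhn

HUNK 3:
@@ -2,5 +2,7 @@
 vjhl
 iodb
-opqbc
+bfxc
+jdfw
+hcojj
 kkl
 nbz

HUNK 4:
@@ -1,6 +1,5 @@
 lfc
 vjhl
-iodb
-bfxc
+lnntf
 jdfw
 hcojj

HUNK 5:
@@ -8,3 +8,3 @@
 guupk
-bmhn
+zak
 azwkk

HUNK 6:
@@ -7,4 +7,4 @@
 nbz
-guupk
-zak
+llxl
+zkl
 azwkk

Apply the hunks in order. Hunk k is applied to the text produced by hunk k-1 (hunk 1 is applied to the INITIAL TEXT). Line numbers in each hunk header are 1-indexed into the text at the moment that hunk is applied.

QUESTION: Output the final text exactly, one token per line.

Answer: lfc
vjhl
lnntf
jdfw
hcojj
kkl
nbz
llxl
zkl
azwkk

Derivation:
Hunk 1: at line 8 remove [vbt] add [guupk,bmhn] -> 11 lines: lfc vjhl iodb opqbc kkl tgx ail xir guupk bmhn azwkk
Hunk 2: at line 4 remove [tgx,ail,xir] add [nbz] -> 9 lines: lfc vjhl iodb opqbc kkl nbz guupk bmhn azwkk
Hunk 3: at line 2 remove [opqbc] add [bfxc,jdfw,hcojj] -> 11 lines: lfc vjhl iodb bfxc jdfw hcojj kkl nbz guupk bmhn azwkk
Hunk 4: at line 1 remove [iodb,bfxc] add [lnntf] -> 10 lines: lfc vjhl lnntf jdfw hcojj kkl nbz guupk bmhn azwkk
Hunk 5: at line 8 remove [bmhn] add [zak] -> 10 lines: lfc vjhl lnntf jdfw hcojj kkl nbz guupk zak azwkk
Hunk 6: at line 7 remove [guupk,zak] add [llxl,zkl] -> 10 lines: lfc vjhl lnntf jdfw hcojj kkl nbz llxl zkl azwkk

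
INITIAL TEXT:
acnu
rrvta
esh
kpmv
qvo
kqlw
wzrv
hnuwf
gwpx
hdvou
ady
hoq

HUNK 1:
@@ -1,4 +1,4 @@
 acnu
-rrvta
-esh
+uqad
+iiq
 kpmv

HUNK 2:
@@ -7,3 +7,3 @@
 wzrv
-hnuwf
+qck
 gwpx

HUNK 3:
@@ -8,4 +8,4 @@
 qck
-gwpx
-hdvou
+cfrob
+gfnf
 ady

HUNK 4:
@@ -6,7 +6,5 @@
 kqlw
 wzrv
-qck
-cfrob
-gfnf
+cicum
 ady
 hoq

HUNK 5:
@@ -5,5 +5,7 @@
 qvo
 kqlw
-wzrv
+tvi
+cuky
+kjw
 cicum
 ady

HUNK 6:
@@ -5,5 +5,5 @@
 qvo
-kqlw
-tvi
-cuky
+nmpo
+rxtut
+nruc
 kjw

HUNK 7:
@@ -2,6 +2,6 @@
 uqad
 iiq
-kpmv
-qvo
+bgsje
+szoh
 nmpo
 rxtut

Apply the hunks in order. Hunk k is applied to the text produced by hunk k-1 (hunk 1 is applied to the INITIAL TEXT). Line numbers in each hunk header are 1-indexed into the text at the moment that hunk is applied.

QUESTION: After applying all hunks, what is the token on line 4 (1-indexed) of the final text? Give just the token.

Answer: bgsje

Derivation:
Hunk 1: at line 1 remove [rrvta,esh] add [uqad,iiq] -> 12 lines: acnu uqad iiq kpmv qvo kqlw wzrv hnuwf gwpx hdvou ady hoq
Hunk 2: at line 7 remove [hnuwf] add [qck] -> 12 lines: acnu uqad iiq kpmv qvo kqlw wzrv qck gwpx hdvou ady hoq
Hunk 3: at line 8 remove [gwpx,hdvou] add [cfrob,gfnf] -> 12 lines: acnu uqad iiq kpmv qvo kqlw wzrv qck cfrob gfnf ady hoq
Hunk 4: at line 6 remove [qck,cfrob,gfnf] add [cicum] -> 10 lines: acnu uqad iiq kpmv qvo kqlw wzrv cicum ady hoq
Hunk 5: at line 5 remove [wzrv] add [tvi,cuky,kjw] -> 12 lines: acnu uqad iiq kpmv qvo kqlw tvi cuky kjw cicum ady hoq
Hunk 6: at line 5 remove [kqlw,tvi,cuky] add [nmpo,rxtut,nruc] -> 12 lines: acnu uqad iiq kpmv qvo nmpo rxtut nruc kjw cicum ady hoq
Hunk 7: at line 2 remove [kpmv,qvo] add [bgsje,szoh] -> 12 lines: acnu uqad iiq bgsje szoh nmpo rxtut nruc kjw cicum ady hoq
Final line 4: bgsje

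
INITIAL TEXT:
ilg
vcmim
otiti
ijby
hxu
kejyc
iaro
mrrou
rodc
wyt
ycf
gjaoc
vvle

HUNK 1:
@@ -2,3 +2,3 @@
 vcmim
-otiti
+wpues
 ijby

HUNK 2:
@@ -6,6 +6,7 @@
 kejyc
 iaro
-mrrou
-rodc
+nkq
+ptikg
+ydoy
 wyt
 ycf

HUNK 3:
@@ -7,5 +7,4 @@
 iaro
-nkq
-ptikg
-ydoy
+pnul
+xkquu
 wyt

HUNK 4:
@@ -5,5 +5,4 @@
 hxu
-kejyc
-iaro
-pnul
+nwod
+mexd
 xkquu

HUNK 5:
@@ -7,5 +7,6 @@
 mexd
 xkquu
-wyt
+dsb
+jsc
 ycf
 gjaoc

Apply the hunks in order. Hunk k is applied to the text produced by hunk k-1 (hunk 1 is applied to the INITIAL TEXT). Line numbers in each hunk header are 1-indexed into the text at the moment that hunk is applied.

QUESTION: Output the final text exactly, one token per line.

Answer: ilg
vcmim
wpues
ijby
hxu
nwod
mexd
xkquu
dsb
jsc
ycf
gjaoc
vvle

Derivation:
Hunk 1: at line 2 remove [otiti] add [wpues] -> 13 lines: ilg vcmim wpues ijby hxu kejyc iaro mrrou rodc wyt ycf gjaoc vvle
Hunk 2: at line 6 remove [mrrou,rodc] add [nkq,ptikg,ydoy] -> 14 lines: ilg vcmim wpues ijby hxu kejyc iaro nkq ptikg ydoy wyt ycf gjaoc vvle
Hunk 3: at line 7 remove [nkq,ptikg,ydoy] add [pnul,xkquu] -> 13 lines: ilg vcmim wpues ijby hxu kejyc iaro pnul xkquu wyt ycf gjaoc vvle
Hunk 4: at line 5 remove [kejyc,iaro,pnul] add [nwod,mexd] -> 12 lines: ilg vcmim wpues ijby hxu nwod mexd xkquu wyt ycf gjaoc vvle
Hunk 5: at line 7 remove [wyt] add [dsb,jsc] -> 13 lines: ilg vcmim wpues ijby hxu nwod mexd xkquu dsb jsc ycf gjaoc vvle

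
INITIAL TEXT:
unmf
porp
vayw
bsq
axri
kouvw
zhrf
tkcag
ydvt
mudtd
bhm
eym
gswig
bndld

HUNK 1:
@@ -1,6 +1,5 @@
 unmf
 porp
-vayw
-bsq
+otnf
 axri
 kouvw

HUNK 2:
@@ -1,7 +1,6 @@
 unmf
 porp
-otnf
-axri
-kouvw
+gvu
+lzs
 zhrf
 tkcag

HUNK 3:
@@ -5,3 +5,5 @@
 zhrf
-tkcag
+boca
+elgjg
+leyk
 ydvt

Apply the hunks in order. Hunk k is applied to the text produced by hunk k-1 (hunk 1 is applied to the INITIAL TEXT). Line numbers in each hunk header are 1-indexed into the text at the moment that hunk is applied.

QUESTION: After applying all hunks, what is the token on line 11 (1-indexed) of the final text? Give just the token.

Answer: bhm

Derivation:
Hunk 1: at line 1 remove [vayw,bsq] add [otnf] -> 13 lines: unmf porp otnf axri kouvw zhrf tkcag ydvt mudtd bhm eym gswig bndld
Hunk 2: at line 1 remove [otnf,axri,kouvw] add [gvu,lzs] -> 12 lines: unmf porp gvu lzs zhrf tkcag ydvt mudtd bhm eym gswig bndld
Hunk 3: at line 5 remove [tkcag] add [boca,elgjg,leyk] -> 14 lines: unmf porp gvu lzs zhrf boca elgjg leyk ydvt mudtd bhm eym gswig bndld
Final line 11: bhm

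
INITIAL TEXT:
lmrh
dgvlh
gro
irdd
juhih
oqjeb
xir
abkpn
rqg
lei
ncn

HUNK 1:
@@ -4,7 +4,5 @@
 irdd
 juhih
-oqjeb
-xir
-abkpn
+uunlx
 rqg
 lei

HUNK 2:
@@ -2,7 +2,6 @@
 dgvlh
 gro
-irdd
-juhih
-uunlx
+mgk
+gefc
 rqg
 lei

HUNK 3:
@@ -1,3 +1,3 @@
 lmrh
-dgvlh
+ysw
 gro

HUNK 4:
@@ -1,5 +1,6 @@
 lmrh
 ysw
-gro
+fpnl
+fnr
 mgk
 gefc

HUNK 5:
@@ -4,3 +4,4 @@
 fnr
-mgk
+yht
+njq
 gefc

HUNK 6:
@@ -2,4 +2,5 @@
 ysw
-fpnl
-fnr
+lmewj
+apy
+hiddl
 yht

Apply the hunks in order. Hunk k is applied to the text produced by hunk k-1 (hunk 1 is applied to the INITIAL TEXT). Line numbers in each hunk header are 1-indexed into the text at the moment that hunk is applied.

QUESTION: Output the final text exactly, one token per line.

Answer: lmrh
ysw
lmewj
apy
hiddl
yht
njq
gefc
rqg
lei
ncn

Derivation:
Hunk 1: at line 4 remove [oqjeb,xir,abkpn] add [uunlx] -> 9 lines: lmrh dgvlh gro irdd juhih uunlx rqg lei ncn
Hunk 2: at line 2 remove [irdd,juhih,uunlx] add [mgk,gefc] -> 8 lines: lmrh dgvlh gro mgk gefc rqg lei ncn
Hunk 3: at line 1 remove [dgvlh] add [ysw] -> 8 lines: lmrh ysw gro mgk gefc rqg lei ncn
Hunk 4: at line 1 remove [gro] add [fpnl,fnr] -> 9 lines: lmrh ysw fpnl fnr mgk gefc rqg lei ncn
Hunk 5: at line 4 remove [mgk] add [yht,njq] -> 10 lines: lmrh ysw fpnl fnr yht njq gefc rqg lei ncn
Hunk 6: at line 2 remove [fpnl,fnr] add [lmewj,apy,hiddl] -> 11 lines: lmrh ysw lmewj apy hiddl yht njq gefc rqg lei ncn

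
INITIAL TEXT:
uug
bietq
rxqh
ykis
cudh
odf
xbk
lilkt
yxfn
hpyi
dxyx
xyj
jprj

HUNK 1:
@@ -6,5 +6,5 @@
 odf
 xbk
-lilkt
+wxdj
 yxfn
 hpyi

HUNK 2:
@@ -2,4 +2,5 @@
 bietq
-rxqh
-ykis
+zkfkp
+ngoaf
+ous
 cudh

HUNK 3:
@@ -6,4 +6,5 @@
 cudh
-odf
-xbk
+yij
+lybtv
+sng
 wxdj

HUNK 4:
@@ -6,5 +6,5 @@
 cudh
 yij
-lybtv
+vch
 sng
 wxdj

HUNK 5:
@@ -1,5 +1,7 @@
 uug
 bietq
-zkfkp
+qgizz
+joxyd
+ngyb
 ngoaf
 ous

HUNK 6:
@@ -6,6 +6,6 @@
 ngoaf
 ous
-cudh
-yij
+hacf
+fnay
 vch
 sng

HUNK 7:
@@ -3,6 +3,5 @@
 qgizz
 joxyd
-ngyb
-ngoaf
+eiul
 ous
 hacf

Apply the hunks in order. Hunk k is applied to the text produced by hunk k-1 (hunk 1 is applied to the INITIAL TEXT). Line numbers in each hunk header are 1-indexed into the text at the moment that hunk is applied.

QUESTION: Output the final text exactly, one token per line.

Answer: uug
bietq
qgizz
joxyd
eiul
ous
hacf
fnay
vch
sng
wxdj
yxfn
hpyi
dxyx
xyj
jprj

Derivation:
Hunk 1: at line 6 remove [lilkt] add [wxdj] -> 13 lines: uug bietq rxqh ykis cudh odf xbk wxdj yxfn hpyi dxyx xyj jprj
Hunk 2: at line 2 remove [rxqh,ykis] add [zkfkp,ngoaf,ous] -> 14 lines: uug bietq zkfkp ngoaf ous cudh odf xbk wxdj yxfn hpyi dxyx xyj jprj
Hunk 3: at line 6 remove [odf,xbk] add [yij,lybtv,sng] -> 15 lines: uug bietq zkfkp ngoaf ous cudh yij lybtv sng wxdj yxfn hpyi dxyx xyj jprj
Hunk 4: at line 6 remove [lybtv] add [vch] -> 15 lines: uug bietq zkfkp ngoaf ous cudh yij vch sng wxdj yxfn hpyi dxyx xyj jprj
Hunk 5: at line 1 remove [zkfkp] add [qgizz,joxyd,ngyb] -> 17 lines: uug bietq qgizz joxyd ngyb ngoaf ous cudh yij vch sng wxdj yxfn hpyi dxyx xyj jprj
Hunk 6: at line 6 remove [cudh,yij] add [hacf,fnay] -> 17 lines: uug bietq qgizz joxyd ngyb ngoaf ous hacf fnay vch sng wxdj yxfn hpyi dxyx xyj jprj
Hunk 7: at line 3 remove [ngyb,ngoaf] add [eiul] -> 16 lines: uug bietq qgizz joxyd eiul ous hacf fnay vch sng wxdj yxfn hpyi dxyx xyj jprj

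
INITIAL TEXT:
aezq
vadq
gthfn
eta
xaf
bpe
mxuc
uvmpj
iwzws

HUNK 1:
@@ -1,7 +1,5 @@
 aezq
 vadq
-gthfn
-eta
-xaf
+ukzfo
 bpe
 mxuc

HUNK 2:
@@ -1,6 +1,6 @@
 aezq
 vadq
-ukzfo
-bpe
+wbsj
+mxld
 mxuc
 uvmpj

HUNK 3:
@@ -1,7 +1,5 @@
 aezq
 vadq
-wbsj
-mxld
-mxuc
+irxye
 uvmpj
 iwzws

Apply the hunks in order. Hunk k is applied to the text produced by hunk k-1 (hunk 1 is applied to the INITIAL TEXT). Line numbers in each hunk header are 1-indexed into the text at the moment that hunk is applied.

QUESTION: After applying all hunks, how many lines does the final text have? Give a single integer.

Answer: 5

Derivation:
Hunk 1: at line 1 remove [gthfn,eta,xaf] add [ukzfo] -> 7 lines: aezq vadq ukzfo bpe mxuc uvmpj iwzws
Hunk 2: at line 1 remove [ukzfo,bpe] add [wbsj,mxld] -> 7 lines: aezq vadq wbsj mxld mxuc uvmpj iwzws
Hunk 3: at line 1 remove [wbsj,mxld,mxuc] add [irxye] -> 5 lines: aezq vadq irxye uvmpj iwzws
Final line count: 5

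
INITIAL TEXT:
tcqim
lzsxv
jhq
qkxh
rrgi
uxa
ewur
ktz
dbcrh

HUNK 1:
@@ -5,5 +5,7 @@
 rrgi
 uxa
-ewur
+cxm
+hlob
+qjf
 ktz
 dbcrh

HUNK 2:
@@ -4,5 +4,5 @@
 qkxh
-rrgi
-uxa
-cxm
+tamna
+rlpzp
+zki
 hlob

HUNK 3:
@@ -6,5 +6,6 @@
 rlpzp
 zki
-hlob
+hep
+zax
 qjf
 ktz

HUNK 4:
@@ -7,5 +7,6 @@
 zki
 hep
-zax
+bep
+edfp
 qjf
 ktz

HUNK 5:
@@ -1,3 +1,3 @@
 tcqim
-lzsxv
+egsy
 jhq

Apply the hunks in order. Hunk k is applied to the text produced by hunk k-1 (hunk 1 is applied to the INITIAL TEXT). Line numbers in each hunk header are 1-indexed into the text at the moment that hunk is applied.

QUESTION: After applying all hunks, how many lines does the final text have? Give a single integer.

Answer: 13

Derivation:
Hunk 1: at line 5 remove [ewur] add [cxm,hlob,qjf] -> 11 lines: tcqim lzsxv jhq qkxh rrgi uxa cxm hlob qjf ktz dbcrh
Hunk 2: at line 4 remove [rrgi,uxa,cxm] add [tamna,rlpzp,zki] -> 11 lines: tcqim lzsxv jhq qkxh tamna rlpzp zki hlob qjf ktz dbcrh
Hunk 3: at line 6 remove [hlob] add [hep,zax] -> 12 lines: tcqim lzsxv jhq qkxh tamna rlpzp zki hep zax qjf ktz dbcrh
Hunk 4: at line 7 remove [zax] add [bep,edfp] -> 13 lines: tcqim lzsxv jhq qkxh tamna rlpzp zki hep bep edfp qjf ktz dbcrh
Hunk 5: at line 1 remove [lzsxv] add [egsy] -> 13 lines: tcqim egsy jhq qkxh tamna rlpzp zki hep bep edfp qjf ktz dbcrh
Final line count: 13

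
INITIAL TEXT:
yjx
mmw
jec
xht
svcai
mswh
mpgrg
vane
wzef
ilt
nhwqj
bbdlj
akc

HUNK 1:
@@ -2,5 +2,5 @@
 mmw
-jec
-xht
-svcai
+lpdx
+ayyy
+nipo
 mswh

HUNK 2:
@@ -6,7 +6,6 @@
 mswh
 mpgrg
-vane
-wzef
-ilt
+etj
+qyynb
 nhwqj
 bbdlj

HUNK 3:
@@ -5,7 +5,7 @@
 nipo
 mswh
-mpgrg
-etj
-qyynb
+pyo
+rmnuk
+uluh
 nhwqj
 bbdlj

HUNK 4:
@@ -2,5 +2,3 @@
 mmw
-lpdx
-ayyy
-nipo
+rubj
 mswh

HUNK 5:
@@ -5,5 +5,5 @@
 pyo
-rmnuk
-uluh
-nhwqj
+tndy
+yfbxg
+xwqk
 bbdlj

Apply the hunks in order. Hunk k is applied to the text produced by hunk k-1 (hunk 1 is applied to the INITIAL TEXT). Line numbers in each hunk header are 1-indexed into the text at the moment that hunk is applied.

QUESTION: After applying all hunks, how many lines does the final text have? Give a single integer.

Answer: 10

Derivation:
Hunk 1: at line 2 remove [jec,xht,svcai] add [lpdx,ayyy,nipo] -> 13 lines: yjx mmw lpdx ayyy nipo mswh mpgrg vane wzef ilt nhwqj bbdlj akc
Hunk 2: at line 6 remove [vane,wzef,ilt] add [etj,qyynb] -> 12 lines: yjx mmw lpdx ayyy nipo mswh mpgrg etj qyynb nhwqj bbdlj akc
Hunk 3: at line 5 remove [mpgrg,etj,qyynb] add [pyo,rmnuk,uluh] -> 12 lines: yjx mmw lpdx ayyy nipo mswh pyo rmnuk uluh nhwqj bbdlj akc
Hunk 4: at line 2 remove [lpdx,ayyy,nipo] add [rubj] -> 10 lines: yjx mmw rubj mswh pyo rmnuk uluh nhwqj bbdlj akc
Hunk 5: at line 5 remove [rmnuk,uluh,nhwqj] add [tndy,yfbxg,xwqk] -> 10 lines: yjx mmw rubj mswh pyo tndy yfbxg xwqk bbdlj akc
Final line count: 10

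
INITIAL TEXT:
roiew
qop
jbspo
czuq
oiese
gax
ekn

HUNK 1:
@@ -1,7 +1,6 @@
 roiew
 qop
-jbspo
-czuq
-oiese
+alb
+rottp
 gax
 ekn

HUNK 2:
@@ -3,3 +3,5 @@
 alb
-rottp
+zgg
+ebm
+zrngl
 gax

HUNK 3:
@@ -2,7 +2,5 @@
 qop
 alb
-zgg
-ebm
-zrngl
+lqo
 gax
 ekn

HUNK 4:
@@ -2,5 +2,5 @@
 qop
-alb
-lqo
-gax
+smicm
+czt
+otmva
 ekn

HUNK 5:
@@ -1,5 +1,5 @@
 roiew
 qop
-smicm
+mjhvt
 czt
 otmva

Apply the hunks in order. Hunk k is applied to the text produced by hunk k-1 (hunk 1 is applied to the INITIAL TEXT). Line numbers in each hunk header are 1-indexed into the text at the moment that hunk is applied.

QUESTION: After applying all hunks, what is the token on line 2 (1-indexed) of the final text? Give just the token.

Answer: qop

Derivation:
Hunk 1: at line 1 remove [jbspo,czuq,oiese] add [alb,rottp] -> 6 lines: roiew qop alb rottp gax ekn
Hunk 2: at line 3 remove [rottp] add [zgg,ebm,zrngl] -> 8 lines: roiew qop alb zgg ebm zrngl gax ekn
Hunk 3: at line 2 remove [zgg,ebm,zrngl] add [lqo] -> 6 lines: roiew qop alb lqo gax ekn
Hunk 4: at line 2 remove [alb,lqo,gax] add [smicm,czt,otmva] -> 6 lines: roiew qop smicm czt otmva ekn
Hunk 5: at line 1 remove [smicm] add [mjhvt] -> 6 lines: roiew qop mjhvt czt otmva ekn
Final line 2: qop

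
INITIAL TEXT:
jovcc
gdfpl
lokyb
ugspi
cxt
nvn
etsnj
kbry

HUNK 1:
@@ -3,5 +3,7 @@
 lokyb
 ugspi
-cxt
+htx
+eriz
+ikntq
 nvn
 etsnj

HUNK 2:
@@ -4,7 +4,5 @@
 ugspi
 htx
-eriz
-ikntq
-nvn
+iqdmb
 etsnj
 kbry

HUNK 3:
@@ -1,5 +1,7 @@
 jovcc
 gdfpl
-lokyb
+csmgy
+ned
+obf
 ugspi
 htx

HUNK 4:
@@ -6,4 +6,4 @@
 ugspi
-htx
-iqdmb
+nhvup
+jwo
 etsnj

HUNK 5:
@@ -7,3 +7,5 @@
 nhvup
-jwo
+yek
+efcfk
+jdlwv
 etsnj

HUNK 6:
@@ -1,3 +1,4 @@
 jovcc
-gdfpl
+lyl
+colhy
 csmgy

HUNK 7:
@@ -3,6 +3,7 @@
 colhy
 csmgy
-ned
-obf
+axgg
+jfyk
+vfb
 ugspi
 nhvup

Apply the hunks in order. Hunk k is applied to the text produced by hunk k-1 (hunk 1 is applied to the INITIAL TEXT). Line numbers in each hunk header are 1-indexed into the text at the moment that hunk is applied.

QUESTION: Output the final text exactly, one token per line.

Answer: jovcc
lyl
colhy
csmgy
axgg
jfyk
vfb
ugspi
nhvup
yek
efcfk
jdlwv
etsnj
kbry

Derivation:
Hunk 1: at line 3 remove [cxt] add [htx,eriz,ikntq] -> 10 lines: jovcc gdfpl lokyb ugspi htx eriz ikntq nvn etsnj kbry
Hunk 2: at line 4 remove [eriz,ikntq,nvn] add [iqdmb] -> 8 lines: jovcc gdfpl lokyb ugspi htx iqdmb etsnj kbry
Hunk 3: at line 1 remove [lokyb] add [csmgy,ned,obf] -> 10 lines: jovcc gdfpl csmgy ned obf ugspi htx iqdmb etsnj kbry
Hunk 4: at line 6 remove [htx,iqdmb] add [nhvup,jwo] -> 10 lines: jovcc gdfpl csmgy ned obf ugspi nhvup jwo etsnj kbry
Hunk 5: at line 7 remove [jwo] add [yek,efcfk,jdlwv] -> 12 lines: jovcc gdfpl csmgy ned obf ugspi nhvup yek efcfk jdlwv etsnj kbry
Hunk 6: at line 1 remove [gdfpl] add [lyl,colhy] -> 13 lines: jovcc lyl colhy csmgy ned obf ugspi nhvup yek efcfk jdlwv etsnj kbry
Hunk 7: at line 3 remove [ned,obf] add [axgg,jfyk,vfb] -> 14 lines: jovcc lyl colhy csmgy axgg jfyk vfb ugspi nhvup yek efcfk jdlwv etsnj kbry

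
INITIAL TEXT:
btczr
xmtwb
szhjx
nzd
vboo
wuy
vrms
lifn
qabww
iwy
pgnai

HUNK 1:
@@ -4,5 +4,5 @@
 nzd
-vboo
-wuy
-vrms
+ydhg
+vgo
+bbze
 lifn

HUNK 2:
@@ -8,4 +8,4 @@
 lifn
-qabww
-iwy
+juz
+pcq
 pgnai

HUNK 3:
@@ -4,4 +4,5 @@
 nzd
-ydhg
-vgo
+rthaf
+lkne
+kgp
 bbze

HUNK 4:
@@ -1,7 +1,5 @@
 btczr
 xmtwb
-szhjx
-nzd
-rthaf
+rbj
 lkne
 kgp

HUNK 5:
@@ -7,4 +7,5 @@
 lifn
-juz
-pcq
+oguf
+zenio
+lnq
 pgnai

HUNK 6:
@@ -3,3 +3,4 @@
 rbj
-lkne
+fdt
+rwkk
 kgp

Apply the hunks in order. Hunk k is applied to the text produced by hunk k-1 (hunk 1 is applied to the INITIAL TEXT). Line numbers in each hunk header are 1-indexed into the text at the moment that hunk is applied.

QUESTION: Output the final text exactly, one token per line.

Answer: btczr
xmtwb
rbj
fdt
rwkk
kgp
bbze
lifn
oguf
zenio
lnq
pgnai

Derivation:
Hunk 1: at line 4 remove [vboo,wuy,vrms] add [ydhg,vgo,bbze] -> 11 lines: btczr xmtwb szhjx nzd ydhg vgo bbze lifn qabww iwy pgnai
Hunk 2: at line 8 remove [qabww,iwy] add [juz,pcq] -> 11 lines: btczr xmtwb szhjx nzd ydhg vgo bbze lifn juz pcq pgnai
Hunk 3: at line 4 remove [ydhg,vgo] add [rthaf,lkne,kgp] -> 12 lines: btczr xmtwb szhjx nzd rthaf lkne kgp bbze lifn juz pcq pgnai
Hunk 4: at line 1 remove [szhjx,nzd,rthaf] add [rbj] -> 10 lines: btczr xmtwb rbj lkne kgp bbze lifn juz pcq pgnai
Hunk 5: at line 7 remove [juz,pcq] add [oguf,zenio,lnq] -> 11 lines: btczr xmtwb rbj lkne kgp bbze lifn oguf zenio lnq pgnai
Hunk 6: at line 3 remove [lkne] add [fdt,rwkk] -> 12 lines: btczr xmtwb rbj fdt rwkk kgp bbze lifn oguf zenio lnq pgnai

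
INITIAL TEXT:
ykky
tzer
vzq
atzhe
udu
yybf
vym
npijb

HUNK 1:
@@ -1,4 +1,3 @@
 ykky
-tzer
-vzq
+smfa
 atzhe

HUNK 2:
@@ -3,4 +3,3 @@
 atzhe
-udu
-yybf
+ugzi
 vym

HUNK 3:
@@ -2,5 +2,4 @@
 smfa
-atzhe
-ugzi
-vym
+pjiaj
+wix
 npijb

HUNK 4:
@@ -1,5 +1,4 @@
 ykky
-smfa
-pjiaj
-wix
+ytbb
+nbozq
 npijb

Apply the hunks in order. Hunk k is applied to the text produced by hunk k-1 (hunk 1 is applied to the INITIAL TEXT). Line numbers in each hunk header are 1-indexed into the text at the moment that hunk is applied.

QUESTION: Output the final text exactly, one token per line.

Answer: ykky
ytbb
nbozq
npijb

Derivation:
Hunk 1: at line 1 remove [tzer,vzq] add [smfa] -> 7 lines: ykky smfa atzhe udu yybf vym npijb
Hunk 2: at line 3 remove [udu,yybf] add [ugzi] -> 6 lines: ykky smfa atzhe ugzi vym npijb
Hunk 3: at line 2 remove [atzhe,ugzi,vym] add [pjiaj,wix] -> 5 lines: ykky smfa pjiaj wix npijb
Hunk 4: at line 1 remove [smfa,pjiaj,wix] add [ytbb,nbozq] -> 4 lines: ykky ytbb nbozq npijb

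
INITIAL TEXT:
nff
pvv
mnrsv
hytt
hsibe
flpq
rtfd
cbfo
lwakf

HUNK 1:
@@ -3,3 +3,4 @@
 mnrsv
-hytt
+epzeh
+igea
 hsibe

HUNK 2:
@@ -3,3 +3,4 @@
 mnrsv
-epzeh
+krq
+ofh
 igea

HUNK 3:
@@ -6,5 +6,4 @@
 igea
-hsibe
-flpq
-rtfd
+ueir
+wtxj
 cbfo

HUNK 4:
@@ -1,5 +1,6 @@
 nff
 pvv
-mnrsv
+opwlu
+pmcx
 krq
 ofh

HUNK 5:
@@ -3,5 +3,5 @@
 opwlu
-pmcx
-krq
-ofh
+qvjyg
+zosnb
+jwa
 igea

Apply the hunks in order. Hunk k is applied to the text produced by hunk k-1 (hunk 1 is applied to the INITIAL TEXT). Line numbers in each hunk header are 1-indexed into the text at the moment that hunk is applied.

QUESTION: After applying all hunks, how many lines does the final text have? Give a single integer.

Hunk 1: at line 3 remove [hytt] add [epzeh,igea] -> 10 lines: nff pvv mnrsv epzeh igea hsibe flpq rtfd cbfo lwakf
Hunk 2: at line 3 remove [epzeh] add [krq,ofh] -> 11 lines: nff pvv mnrsv krq ofh igea hsibe flpq rtfd cbfo lwakf
Hunk 3: at line 6 remove [hsibe,flpq,rtfd] add [ueir,wtxj] -> 10 lines: nff pvv mnrsv krq ofh igea ueir wtxj cbfo lwakf
Hunk 4: at line 1 remove [mnrsv] add [opwlu,pmcx] -> 11 lines: nff pvv opwlu pmcx krq ofh igea ueir wtxj cbfo lwakf
Hunk 5: at line 3 remove [pmcx,krq,ofh] add [qvjyg,zosnb,jwa] -> 11 lines: nff pvv opwlu qvjyg zosnb jwa igea ueir wtxj cbfo lwakf
Final line count: 11

Answer: 11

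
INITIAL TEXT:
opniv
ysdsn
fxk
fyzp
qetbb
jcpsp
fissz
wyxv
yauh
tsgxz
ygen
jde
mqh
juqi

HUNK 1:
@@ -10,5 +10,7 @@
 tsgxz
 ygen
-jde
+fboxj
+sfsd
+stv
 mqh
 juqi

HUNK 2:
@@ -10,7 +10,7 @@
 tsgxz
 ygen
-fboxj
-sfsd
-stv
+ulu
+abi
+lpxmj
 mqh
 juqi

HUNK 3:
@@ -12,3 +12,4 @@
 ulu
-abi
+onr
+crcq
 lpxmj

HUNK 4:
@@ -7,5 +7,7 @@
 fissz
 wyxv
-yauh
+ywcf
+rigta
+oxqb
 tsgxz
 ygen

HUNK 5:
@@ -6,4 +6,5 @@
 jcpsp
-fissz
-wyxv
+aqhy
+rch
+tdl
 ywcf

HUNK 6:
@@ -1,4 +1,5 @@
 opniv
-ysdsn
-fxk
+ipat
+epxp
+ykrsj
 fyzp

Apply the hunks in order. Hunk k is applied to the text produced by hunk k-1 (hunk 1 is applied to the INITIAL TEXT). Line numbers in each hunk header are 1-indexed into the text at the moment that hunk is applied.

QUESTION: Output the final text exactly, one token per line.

Answer: opniv
ipat
epxp
ykrsj
fyzp
qetbb
jcpsp
aqhy
rch
tdl
ywcf
rigta
oxqb
tsgxz
ygen
ulu
onr
crcq
lpxmj
mqh
juqi

Derivation:
Hunk 1: at line 10 remove [jde] add [fboxj,sfsd,stv] -> 16 lines: opniv ysdsn fxk fyzp qetbb jcpsp fissz wyxv yauh tsgxz ygen fboxj sfsd stv mqh juqi
Hunk 2: at line 10 remove [fboxj,sfsd,stv] add [ulu,abi,lpxmj] -> 16 lines: opniv ysdsn fxk fyzp qetbb jcpsp fissz wyxv yauh tsgxz ygen ulu abi lpxmj mqh juqi
Hunk 3: at line 12 remove [abi] add [onr,crcq] -> 17 lines: opniv ysdsn fxk fyzp qetbb jcpsp fissz wyxv yauh tsgxz ygen ulu onr crcq lpxmj mqh juqi
Hunk 4: at line 7 remove [yauh] add [ywcf,rigta,oxqb] -> 19 lines: opniv ysdsn fxk fyzp qetbb jcpsp fissz wyxv ywcf rigta oxqb tsgxz ygen ulu onr crcq lpxmj mqh juqi
Hunk 5: at line 6 remove [fissz,wyxv] add [aqhy,rch,tdl] -> 20 lines: opniv ysdsn fxk fyzp qetbb jcpsp aqhy rch tdl ywcf rigta oxqb tsgxz ygen ulu onr crcq lpxmj mqh juqi
Hunk 6: at line 1 remove [ysdsn,fxk] add [ipat,epxp,ykrsj] -> 21 lines: opniv ipat epxp ykrsj fyzp qetbb jcpsp aqhy rch tdl ywcf rigta oxqb tsgxz ygen ulu onr crcq lpxmj mqh juqi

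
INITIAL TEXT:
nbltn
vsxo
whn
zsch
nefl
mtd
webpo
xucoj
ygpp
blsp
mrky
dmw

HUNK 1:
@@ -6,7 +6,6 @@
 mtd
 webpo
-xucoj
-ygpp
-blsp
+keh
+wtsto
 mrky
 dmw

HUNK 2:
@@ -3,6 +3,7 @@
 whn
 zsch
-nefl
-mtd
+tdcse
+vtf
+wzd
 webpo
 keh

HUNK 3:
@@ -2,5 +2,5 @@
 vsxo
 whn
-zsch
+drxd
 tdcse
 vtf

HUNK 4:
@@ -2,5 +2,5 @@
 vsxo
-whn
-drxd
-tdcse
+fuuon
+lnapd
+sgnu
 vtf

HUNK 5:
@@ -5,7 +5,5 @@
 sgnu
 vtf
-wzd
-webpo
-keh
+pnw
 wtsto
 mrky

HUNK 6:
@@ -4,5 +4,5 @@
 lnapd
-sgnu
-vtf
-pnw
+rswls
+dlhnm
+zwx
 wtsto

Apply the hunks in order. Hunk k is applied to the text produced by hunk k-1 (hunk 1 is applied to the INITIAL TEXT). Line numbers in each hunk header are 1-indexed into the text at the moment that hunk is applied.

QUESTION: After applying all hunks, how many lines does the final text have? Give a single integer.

Hunk 1: at line 6 remove [xucoj,ygpp,blsp] add [keh,wtsto] -> 11 lines: nbltn vsxo whn zsch nefl mtd webpo keh wtsto mrky dmw
Hunk 2: at line 3 remove [nefl,mtd] add [tdcse,vtf,wzd] -> 12 lines: nbltn vsxo whn zsch tdcse vtf wzd webpo keh wtsto mrky dmw
Hunk 3: at line 2 remove [zsch] add [drxd] -> 12 lines: nbltn vsxo whn drxd tdcse vtf wzd webpo keh wtsto mrky dmw
Hunk 4: at line 2 remove [whn,drxd,tdcse] add [fuuon,lnapd,sgnu] -> 12 lines: nbltn vsxo fuuon lnapd sgnu vtf wzd webpo keh wtsto mrky dmw
Hunk 5: at line 5 remove [wzd,webpo,keh] add [pnw] -> 10 lines: nbltn vsxo fuuon lnapd sgnu vtf pnw wtsto mrky dmw
Hunk 6: at line 4 remove [sgnu,vtf,pnw] add [rswls,dlhnm,zwx] -> 10 lines: nbltn vsxo fuuon lnapd rswls dlhnm zwx wtsto mrky dmw
Final line count: 10

Answer: 10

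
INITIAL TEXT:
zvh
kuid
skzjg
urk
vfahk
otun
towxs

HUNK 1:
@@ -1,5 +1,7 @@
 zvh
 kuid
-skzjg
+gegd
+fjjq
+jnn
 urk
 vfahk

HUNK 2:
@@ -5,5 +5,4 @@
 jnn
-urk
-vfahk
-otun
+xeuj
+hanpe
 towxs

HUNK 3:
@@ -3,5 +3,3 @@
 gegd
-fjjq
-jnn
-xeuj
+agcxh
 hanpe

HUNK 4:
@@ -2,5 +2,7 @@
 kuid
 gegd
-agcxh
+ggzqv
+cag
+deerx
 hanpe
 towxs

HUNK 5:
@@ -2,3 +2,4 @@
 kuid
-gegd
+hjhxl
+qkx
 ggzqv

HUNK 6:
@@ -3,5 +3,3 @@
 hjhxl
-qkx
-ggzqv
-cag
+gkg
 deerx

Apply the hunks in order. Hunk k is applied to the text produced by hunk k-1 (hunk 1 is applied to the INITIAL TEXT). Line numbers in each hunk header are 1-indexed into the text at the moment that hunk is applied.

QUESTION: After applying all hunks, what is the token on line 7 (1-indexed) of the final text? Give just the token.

Hunk 1: at line 1 remove [skzjg] add [gegd,fjjq,jnn] -> 9 lines: zvh kuid gegd fjjq jnn urk vfahk otun towxs
Hunk 2: at line 5 remove [urk,vfahk,otun] add [xeuj,hanpe] -> 8 lines: zvh kuid gegd fjjq jnn xeuj hanpe towxs
Hunk 3: at line 3 remove [fjjq,jnn,xeuj] add [agcxh] -> 6 lines: zvh kuid gegd agcxh hanpe towxs
Hunk 4: at line 2 remove [agcxh] add [ggzqv,cag,deerx] -> 8 lines: zvh kuid gegd ggzqv cag deerx hanpe towxs
Hunk 5: at line 2 remove [gegd] add [hjhxl,qkx] -> 9 lines: zvh kuid hjhxl qkx ggzqv cag deerx hanpe towxs
Hunk 6: at line 3 remove [qkx,ggzqv,cag] add [gkg] -> 7 lines: zvh kuid hjhxl gkg deerx hanpe towxs
Final line 7: towxs

Answer: towxs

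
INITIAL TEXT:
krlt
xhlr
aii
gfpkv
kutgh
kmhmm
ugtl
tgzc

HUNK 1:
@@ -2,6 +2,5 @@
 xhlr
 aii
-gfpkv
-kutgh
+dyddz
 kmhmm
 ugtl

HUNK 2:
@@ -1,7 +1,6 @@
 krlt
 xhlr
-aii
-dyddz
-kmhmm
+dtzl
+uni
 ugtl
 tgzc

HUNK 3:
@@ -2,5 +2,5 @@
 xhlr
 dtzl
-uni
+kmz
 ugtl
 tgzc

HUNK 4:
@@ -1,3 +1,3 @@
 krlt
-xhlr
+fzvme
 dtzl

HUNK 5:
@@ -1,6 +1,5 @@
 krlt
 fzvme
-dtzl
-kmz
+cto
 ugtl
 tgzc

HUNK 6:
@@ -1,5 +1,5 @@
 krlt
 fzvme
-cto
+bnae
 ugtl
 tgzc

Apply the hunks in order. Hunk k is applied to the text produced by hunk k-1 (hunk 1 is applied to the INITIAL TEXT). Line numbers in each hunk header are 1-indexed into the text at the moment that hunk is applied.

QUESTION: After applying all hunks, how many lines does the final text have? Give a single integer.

Hunk 1: at line 2 remove [gfpkv,kutgh] add [dyddz] -> 7 lines: krlt xhlr aii dyddz kmhmm ugtl tgzc
Hunk 2: at line 1 remove [aii,dyddz,kmhmm] add [dtzl,uni] -> 6 lines: krlt xhlr dtzl uni ugtl tgzc
Hunk 3: at line 2 remove [uni] add [kmz] -> 6 lines: krlt xhlr dtzl kmz ugtl tgzc
Hunk 4: at line 1 remove [xhlr] add [fzvme] -> 6 lines: krlt fzvme dtzl kmz ugtl tgzc
Hunk 5: at line 1 remove [dtzl,kmz] add [cto] -> 5 lines: krlt fzvme cto ugtl tgzc
Hunk 6: at line 1 remove [cto] add [bnae] -> 5 lines: krlt fzvme bnae ugtl tgzc
Final line count: 5

Answer: 5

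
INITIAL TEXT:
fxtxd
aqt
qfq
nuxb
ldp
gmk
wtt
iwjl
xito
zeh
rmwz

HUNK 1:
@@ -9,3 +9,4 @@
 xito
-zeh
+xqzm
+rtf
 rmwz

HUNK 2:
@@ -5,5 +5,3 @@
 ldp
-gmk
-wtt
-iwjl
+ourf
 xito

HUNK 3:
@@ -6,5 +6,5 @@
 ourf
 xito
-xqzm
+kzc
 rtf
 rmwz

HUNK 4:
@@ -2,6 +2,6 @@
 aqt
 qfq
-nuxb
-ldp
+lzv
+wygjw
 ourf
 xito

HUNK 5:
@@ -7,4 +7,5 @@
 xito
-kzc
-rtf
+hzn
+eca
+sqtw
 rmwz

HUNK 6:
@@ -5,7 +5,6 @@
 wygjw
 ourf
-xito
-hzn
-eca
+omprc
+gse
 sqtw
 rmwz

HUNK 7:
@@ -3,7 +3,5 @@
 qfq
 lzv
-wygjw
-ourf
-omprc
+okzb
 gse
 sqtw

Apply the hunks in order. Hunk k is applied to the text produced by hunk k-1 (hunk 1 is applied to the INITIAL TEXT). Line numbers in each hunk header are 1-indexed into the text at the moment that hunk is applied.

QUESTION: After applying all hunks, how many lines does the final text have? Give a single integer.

Hunk 1: at line 9 remove [zeh] add [xqzm,rtf] -> 12 lines: fxtxd aqt qfq nuxb ldp gmk wtt iwjl xito xqzm rtf rmwz
Hunk 2: at line 5 remove [gmk,wtt,iwjl] add [ourf] -> 10 lines: fxtxd aqt qfq nuxb ldp ourf xito xqzm rtf rmwz
Hunk 3: at line 6 remove [xqzm] add [kzc] -> 10 lines: fxtxd aqt qfq nuxb ldp ourf xito kzc rtf rmwz
Hunk 4: at line 2 remove [nuxb,ldp] add [lzv,wygjw] -> 10 lines: fxtxd aqt qfq lzv wygjw ourf xito kzc rtf rmwz
Hunk 5: at line 7 remove [kzc,rtf] add [hzn,eca,sqtw] -> 11 lines: fxtxd aqt qfq lzv wygjw ourf xito hzn eca sqtw rmwz
Hunk 6: at line 5 remove [xito,hzn,eca] add [omprc,gse] -> 10 lines: fxtxd aqt qfq lzv wygjw ourf omprc gse sqtw rmwz
Hunk 7: at line 3 remove [wygjw,ourf,omprc] add [okzb] -> 8 lines: fxtxd aqt qfq lzv okzb gse sqtw rmwz
Final line count: 8

Answer: 8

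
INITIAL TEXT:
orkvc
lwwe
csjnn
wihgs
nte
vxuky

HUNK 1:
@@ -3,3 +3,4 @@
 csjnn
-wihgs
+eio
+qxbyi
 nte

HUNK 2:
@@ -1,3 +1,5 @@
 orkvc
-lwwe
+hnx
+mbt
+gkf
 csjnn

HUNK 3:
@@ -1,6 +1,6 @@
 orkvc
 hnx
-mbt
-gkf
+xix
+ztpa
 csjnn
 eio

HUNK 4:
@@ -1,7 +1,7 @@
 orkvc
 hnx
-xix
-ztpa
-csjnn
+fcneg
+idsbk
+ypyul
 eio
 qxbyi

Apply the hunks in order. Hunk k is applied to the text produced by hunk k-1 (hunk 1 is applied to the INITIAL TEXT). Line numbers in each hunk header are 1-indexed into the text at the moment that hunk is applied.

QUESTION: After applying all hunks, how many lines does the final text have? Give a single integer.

Hunk 1: at line 3 remove [wihgs] add [eio,qxbyi] -> 7 lines: orkvc lwwe csjnn eio qxbyi nte vxuky
Hunk 2: at line 1 remove [lwwe] add [hnx,mbt,gkf] -> 9 lines: orkvc hnx mbt gkf csjnn eio qxbyi nte vxuky
Hunk 3: at line 1 remove [mbt,gkf] add [xix,ztpa] -> 9 lines: orkvc hnx xix ztpa csjnn eio qxbyi nte vxuky
Hunk 4: at line 1 remove [xix,ztpa,csjnn] add [fcneg,idsbk,ypyul] -> 9 lines: orkvc hnx fcneg idsbk ypyul eio qxbyi nte vxuky
Final line count: 9

Answer: 9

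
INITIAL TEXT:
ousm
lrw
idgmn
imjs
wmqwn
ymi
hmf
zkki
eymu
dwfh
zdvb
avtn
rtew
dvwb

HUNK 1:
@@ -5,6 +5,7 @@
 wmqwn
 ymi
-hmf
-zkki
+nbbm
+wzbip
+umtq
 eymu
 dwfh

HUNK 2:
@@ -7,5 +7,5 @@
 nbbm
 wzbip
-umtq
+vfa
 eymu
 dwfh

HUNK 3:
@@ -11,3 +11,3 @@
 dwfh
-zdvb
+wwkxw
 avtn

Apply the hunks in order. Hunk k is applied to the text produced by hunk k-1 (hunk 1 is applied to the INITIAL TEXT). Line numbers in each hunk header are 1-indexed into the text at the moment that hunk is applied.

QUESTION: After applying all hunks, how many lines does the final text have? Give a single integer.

Answer: 15

Derivation:
Hunk 1: at line 5 remove [hmf,zkki] add [nbbm,wzbip,umtq] -> 15 lines: ousm lrw idgmn imjs wmqwn ymi nbbm wzbip umtq eymu dwfh zdvb avtn rtew dvwb
Hunk 2: at line 7 remove [umtq] add [vfa] -> 15 lines: ousm lrw idgmn imjs wmqwn ymi nbbm wzbip vfa eymu dwfh zdvb avtn rtew dvwb
Hunk 3: at line 11 remove [zdvb] add [wwkxw] -> 15 lines: ousm lrw idgmn imjs wmqwn ymi nbbm wzbip vfa eymu dwfh wwkxw avtn rtew dvwb
Final line count: 15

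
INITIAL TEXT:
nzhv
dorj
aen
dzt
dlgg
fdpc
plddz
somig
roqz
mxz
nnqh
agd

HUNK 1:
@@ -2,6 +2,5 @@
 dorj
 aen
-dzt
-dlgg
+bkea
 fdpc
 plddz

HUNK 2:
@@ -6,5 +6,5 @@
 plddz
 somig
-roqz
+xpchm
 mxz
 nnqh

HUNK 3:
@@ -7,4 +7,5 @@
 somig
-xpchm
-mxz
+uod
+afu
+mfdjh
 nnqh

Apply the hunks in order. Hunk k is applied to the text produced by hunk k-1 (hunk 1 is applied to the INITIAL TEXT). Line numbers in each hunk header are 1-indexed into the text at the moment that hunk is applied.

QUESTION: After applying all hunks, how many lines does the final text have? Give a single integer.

Hunk 1: at line 2 remove [dzt,dlgg] add [bkea] -> 11 lines: nzhv dorj aen bkea fdpc plddz somig roqz mxz nnqh agd
Hunk 2: at line 6 remove [roqz] add [xpchm] -> 11 lines: nzhv dorj aen bkea fdpc plddz somig xpchm mxz nnqh agd
Hunk 3: at line 7 remove [xpchm,mxz] add [uod,afu,mfdjh] -> 12 lines: nzhv dorj aen bkea fdpc plddz somig uod afu mfdjh nnqh agd
Final line count: 12

Answer: 12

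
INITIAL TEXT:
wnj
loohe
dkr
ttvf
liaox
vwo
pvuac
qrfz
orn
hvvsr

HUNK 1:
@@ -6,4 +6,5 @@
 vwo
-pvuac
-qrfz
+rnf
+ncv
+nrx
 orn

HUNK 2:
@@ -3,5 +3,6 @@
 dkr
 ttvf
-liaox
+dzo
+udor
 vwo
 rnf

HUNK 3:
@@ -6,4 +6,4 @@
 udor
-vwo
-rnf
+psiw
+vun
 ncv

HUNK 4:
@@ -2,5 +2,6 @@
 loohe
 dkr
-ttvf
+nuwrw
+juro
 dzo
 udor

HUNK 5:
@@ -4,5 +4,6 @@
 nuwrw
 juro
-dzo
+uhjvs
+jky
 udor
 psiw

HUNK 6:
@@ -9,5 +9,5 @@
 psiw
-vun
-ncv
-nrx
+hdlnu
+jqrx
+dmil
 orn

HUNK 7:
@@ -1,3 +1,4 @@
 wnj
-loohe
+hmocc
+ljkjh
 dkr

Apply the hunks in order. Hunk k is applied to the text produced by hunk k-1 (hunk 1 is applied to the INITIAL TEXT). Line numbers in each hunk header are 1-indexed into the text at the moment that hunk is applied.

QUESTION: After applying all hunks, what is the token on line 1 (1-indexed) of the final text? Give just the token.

Answer: wnj

Derivation:
Hunk 1: at line 6 remove [pvuac,qrfz] add [rnf,ncv,nrx] -> 11 lines: wnj loohe dkr ttvf liaox vwo rnf ncv nrx orn hvvsr
Hunk 2: at line 3 remove [liaox] add [dzo,udor] -> 12 lines: wnj loohe dkr ttvf dzo udor vwo rnf ncv nrx orn hvvsr
Hunk 3: at line 6 remove [vwo,rnf] add [psiw,vun] -> 12 lines: wnj loohe dkr ttvf dzo udor psiw vun ncv nrx orn hvvsr
Hunk 4: at line 2 remove [ttvf] add [nuwrw,juro] -> 13 lines: wnj loohe dkr nuwrw juro dzo udor psiw vun ncv nrx orn hvvsr
Hunk 5: at line 4 remove [dzo] add [uhjvs,jky] -> 14 lines: wnj loohe dkr nuwrw juro uhjvs jky udor psiw vun ncv nrx orn hvvsr
Hunk 6: at line 9 remove [vun,ncv,nrx] add [hdlnu,jqrx,dmil] -> 14 lines: wnj loohe dkr nuwrw juro uhjvs jky udor psiw hdlnu jqrx dmil orn hvvsr
Hunk 7: at line 1 remove [loohe] add [hmocc,ljkjh] -> 15 lines: wnj hmocc ljkjh dkr nuwrw juro uhjvs jky udor psiw hdlnu jqrx dmil orn hvvsr
Final line 1: wnj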